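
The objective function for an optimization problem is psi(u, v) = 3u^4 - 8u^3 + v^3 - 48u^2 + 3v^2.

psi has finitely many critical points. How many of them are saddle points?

psi separates as a function of u plus a function of v, so ∇psi=0 decouples.
∂psi/∂u = 12u(u - 4)(u + 2) = 0 at u ∈ {-2, 0, 4}; ∂psi/∂v = 3v(v + 2) = 0 at v ∈ {-2, 0}.
The Hessian is diagonal: diag(psi_uu, psi_vv). Second derivatives: psi_uu(-2)=144, psi_uu(0)=-96, psi_uu(4)=288; psi_vv(-2)=-6, psi_vv(0)=6.
Saddle points occur where the two diagonal entries have opposite signs: (-2, -2), (0, 0), (4, -2). Count: 3.

3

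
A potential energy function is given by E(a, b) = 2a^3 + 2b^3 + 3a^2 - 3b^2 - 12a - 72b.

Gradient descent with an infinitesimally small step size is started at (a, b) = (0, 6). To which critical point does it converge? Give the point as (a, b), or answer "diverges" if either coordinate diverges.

E is separable, so gradient descent decouples: a follows -∂E/∂a, b follows -∂E/∂b.
∂E/∂a = 6(a - 1)(a + 2); at a=0 this is -12, so a increases.
∂E/∂b = 6(b - 4)(b + 3); at b=6 this is 108, so b decreases.
a converges to its nearest critical value 1 (a local min of the a-part); b converges to 4. The iterate converges to (1, 4).

(1, 4)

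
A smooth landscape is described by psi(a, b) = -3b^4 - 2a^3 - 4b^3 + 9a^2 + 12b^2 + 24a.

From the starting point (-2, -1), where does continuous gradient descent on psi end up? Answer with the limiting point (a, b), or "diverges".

psi is separable, so gradient descent decouples: a follows -∂psi/∂a, b follows -∂psi/∂b.
∂psi/∂a = -6(a - 4)(a + 1); at a=-2 this is -36, so a increases.
∂psi/∂b = -12b(b - 1)(b + 2); at b=-1 this is -24, so b increases.
a converges to its nearest critical value -1 (a local min of the a-part); b converges to 0. The iterate converges to (-1, 0).

(-1, 0)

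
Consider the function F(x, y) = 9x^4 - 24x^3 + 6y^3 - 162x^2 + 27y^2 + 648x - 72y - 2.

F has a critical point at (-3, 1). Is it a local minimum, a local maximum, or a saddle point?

The mixed partial ∂²F/∂x∂y is 0, so the Hessian at any point is diag(F_xx, F_yy) = diag(36(3x^2 - 4x - 9), 18(2y + 3)).
At (-3, 1): H = diag(1080, 90).
Both eigenvalues are positive, so H is positive definite: a local minimum.

local minimum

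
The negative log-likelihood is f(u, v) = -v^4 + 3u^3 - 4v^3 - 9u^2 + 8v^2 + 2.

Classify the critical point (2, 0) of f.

local minimum

The mixed partial ∂²f/∂u∂v is 0, so the Hessian at any point is diag(f_uu, f_vv) = diag(18(u - 1), 4(-3v^2 - 6v + 4)).
At (2, 0): H = diag(18, 16).
Both eigenvalues are positive, so H is positive definite: a local minimum.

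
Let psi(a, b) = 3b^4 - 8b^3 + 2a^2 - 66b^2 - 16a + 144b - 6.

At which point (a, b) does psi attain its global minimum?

(4, -3)

psi(a,b) separates as P(a) + Q(b) − 6, so its minimum is min P + min Q − 6.
P'(a) = 4a - 16 vanishes at a ∈ {4}; Q'(b) = 12(b - 4)(b - 1)(b + 3) vanishes at b ∈ {-3, 1, 4}.
Local minima of P (where P''>0): P(4)=-32. Local minima of Q: Q(-3)=-567, Q(4)=-224.
So the global minimum of psi is P(4) + Q(-3) − 6 = -32 − 567 − 6 = -605, attained at (4, -3).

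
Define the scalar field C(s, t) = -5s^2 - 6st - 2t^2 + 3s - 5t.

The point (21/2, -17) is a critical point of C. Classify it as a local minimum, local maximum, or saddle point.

The Hessian of C is constant: H = [[-10, -6], [-6, -4]].
det(H) = (-10)·(-4) − (-6)² = 4.
det(H) > 0 and tr(H) = -14 < 0, so H is negative definite and the point is a local maximum.

local maximum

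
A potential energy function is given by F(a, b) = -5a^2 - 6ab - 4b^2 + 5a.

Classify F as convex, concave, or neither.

F is quadratic, so its Hessian is the constant matrix H = [[-10, -6], [-6, -8]].
det(H) = 44, tr(H) = -18.
det(H) > 0 and tr(H) < 0, so H is negative definite everywhere: concave.

concave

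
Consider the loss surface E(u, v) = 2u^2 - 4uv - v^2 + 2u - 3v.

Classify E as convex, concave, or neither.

E is quadratic, so its Hessian is the constant matrix H = [[4, -4], [-4, -2]].
det(H) = -24, tr(H) = 2.
det(H) < 0, so H is indefinite: neither convex nor concave.

neither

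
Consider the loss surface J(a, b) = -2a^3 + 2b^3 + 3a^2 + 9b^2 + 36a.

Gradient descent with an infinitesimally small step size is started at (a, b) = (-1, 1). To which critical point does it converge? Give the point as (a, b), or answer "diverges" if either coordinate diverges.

J is separable, so gradient descent decouples: a follows -∂J/∂a, b follows -∂J/∂b.
∂J/∂a = -6(a - 3)(a + 2); at a=-1 this is 24, so a decreases.
∂J/∂b = 6b(b + 3); at b=1 this is 24, so b decreases.
a converges to its nearest critical value -2 (a local min of the a-part); b converges to 0. The iterate converges to (-2, 0).

(-2, 0)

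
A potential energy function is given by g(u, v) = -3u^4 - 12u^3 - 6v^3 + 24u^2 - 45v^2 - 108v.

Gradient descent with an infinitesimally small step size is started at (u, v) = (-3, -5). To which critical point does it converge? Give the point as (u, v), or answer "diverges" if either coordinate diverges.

g is separable, so gradient descent decouples: u follows -∂g/∂u, v follows -∂g/∂v.
∂g/∂u = -12u(u - 1)(u + 4); at u=-3 this is -144, so u increases.
∂g/∂v = -18(v + 2)(v + 3); at v=-5 this is -108, so v increases.
u converges to its nearest critical value 0 (a local min of the u-part); v converges to -3. The iterate converges to (0, -3).

(0, -3)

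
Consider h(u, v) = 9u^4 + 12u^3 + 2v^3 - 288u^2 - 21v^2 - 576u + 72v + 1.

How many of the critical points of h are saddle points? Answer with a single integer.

h separates as a function of u plus a function of v, so ∇h=0 decouples.
∂h/∂u = 36(u - 4)(u + 1)(u + 4) = 0 at u ∈ {-4, -1, 4}; ∂h/∂v = 6(v - 4)(v - 3) = 0 at v ∈ {3, 4}.
The Hessian is diagonal: diag(h_uu, h_vv). Second derivatives: h_uu(-4)=864, h_uu(-1)=-540, h_uu(4)=1440; h_vv(3)=-6, h_vv(4)=6.
Saddle points occur where the two diagonal entries have opposite signs: (-4, 3), (-1, 4), (4, 3). Count: 3.

3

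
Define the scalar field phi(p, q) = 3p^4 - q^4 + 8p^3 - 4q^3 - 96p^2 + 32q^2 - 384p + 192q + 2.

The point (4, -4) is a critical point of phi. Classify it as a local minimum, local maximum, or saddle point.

saddle point

The mixed partial ∂²phi/∂p∂q is 0, so the Hessian at any point is diag(phi_pp, phi_qq) = diag(12(3p^2 + 4p - 16), 4(-3q^2 - 6q + 16)).
At (4, -4): H = diag(576, -32).
The eigenvalues have opposite signs, so H is indefinite: a saddle point.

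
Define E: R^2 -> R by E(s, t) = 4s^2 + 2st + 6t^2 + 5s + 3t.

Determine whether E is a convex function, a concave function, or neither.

convex

E is quadratic, so its Hessian is the constant matrix H = [[8, 2], [2, 12]].
det(H) = 92, tr(H) = 20.
det(H) > 0 and tr(H) > 0, so H is positive definite everywhere: convex.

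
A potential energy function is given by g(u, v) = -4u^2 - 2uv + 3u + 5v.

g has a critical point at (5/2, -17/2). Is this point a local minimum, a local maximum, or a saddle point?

saddle point

The Hessian of g is constant: H = [[-8, -2], [-2, 0]].
det(H) = (-8)·0 − (-2)² = -4.
Since det(H) < 0, H is indefinite and the critical point is a saddle point.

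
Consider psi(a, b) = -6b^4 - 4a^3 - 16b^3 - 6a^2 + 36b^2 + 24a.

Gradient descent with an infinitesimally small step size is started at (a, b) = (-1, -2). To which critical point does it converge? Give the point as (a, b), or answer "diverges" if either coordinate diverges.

(-2, 0)

psi is separable, so gradient descent decouples: a follows -∂psi/∂a, b follows -∂psi/∂b.
∂psi/∂a = -12(a - 1)(a + 2); at a=-1 this is 24, so a decreases.
∂psi/∂b = -24b(b - 1)(b + 3); at b=-2 this is -144, so b increases.
a converges to its nearest critical value -2 (a local min of the a-part); b converges to 0. The iterate converges to (-2, 0).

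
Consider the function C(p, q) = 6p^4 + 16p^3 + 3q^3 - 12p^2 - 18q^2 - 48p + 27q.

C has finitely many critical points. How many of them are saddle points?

C separates as a function of p plus a function of q, so ∇C=0 decouples.
∂C/∂p = 24(p - 1)(p + 1)(p + 2) = 0 at p ∈ {-2, -1, 1}; ∂C/∂q = 9(q - 3)(q - 1) = 0 at q ∈ {1, 3}.
The Hessian is diagonal: diag(C_pp, C_qq). Second derivatives: C_pp(-2)=72, C_pp(-1)=-48, C_pp(1)=144; C_qq(1)=-18, C_qq(3)=18.
Saddle points occur where the two diagonal entries have opposite signs: (-2, 1), (-1, 3), (1, 1). Count: 3.

3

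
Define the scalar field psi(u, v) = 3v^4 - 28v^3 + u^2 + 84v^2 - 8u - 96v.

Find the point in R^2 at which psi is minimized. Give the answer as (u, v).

psi(u,v) separates as P(u) + Q(v), so its minimum is min P + min Q.
P'(u) = 2u - 8 vanishes at u ∈ {4}; Q'(v) = 12(v - 4)(v - 2)(v - 1) vanishes at v ∈ {1, 2, 4}.
Local minima of P (where P''>0): P(4)=-16. Local minima of Q: Q(1)=-37, Q(4)=-64.
So the global minimum of psi is P(4) + Q(4) = -16 − 64 = -80, attained at (4, 4).

(4, 4)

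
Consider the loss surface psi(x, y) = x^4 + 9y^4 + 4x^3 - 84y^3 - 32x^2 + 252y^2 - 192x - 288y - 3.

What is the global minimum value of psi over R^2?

psi(x,y) separates as P(x) + Q(y) − 3, so its minimum is min P + min Q − 3.
P'(x) = 4(x - 4)(x + 3)(x + 4) vanishes at x ∈ {-4, -3, 4}; Q'(y) = 36(y - 4)(y - 2)(y - 1) vanishes at y ∈ {1, 2, 4}.
Local minima of P (where P''>0): P(-4)=256, P(4)=-768. Local minima of Q: Q(1)=-111, Q(4)=-192.
So the global minimum of psi is P(4) + Q(4) − 3 = -768 − 192 − 3 = -963, attained at (4, 4).

-963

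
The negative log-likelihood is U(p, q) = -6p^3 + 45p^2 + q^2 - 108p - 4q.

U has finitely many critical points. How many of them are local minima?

1

U separates as a function of p plus a function of q, so ∇U=0 decouples.
∂U/∂p = -18(p - 3)(p - 2) = 0 at p ∈ {2, 3}; ∂U/∂q = 2(q - 2) = 0 at q ∈ {2}.
The Hessian is diagonal: diag(U_pp, U_qq). Second derivatives: U_pp(2)=18, U_pp(3)=-18; U_qq(2)=2.
Local minima occur where both diagonal entries positive: (2, 2). Count: 1.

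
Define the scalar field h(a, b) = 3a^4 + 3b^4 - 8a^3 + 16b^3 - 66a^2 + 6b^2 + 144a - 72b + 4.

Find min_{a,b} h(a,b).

h(a,b) separates as P(a) + Q(b) + 4, so its minimum is min P + min Q + 4.
P'(a) = 12(a - 4)(a - 1)(a + 3) vanishes at a ∈ {-3, 1, 4}; Q'(b) = 12(b - 1)(b + 2)(b + 3) vanishes at b ∈ {-3, -2, 1}.
Local minima of P (where P''>0): P(-3)=-567, P(4)=-224. Local minima of Q: Q(-3)=81, Q(1)=-47.
So the global minimum of h is P(-3) + Q(1) + 4 = -567 − 47 + 4 = -610, attained at (-3, 1).

-610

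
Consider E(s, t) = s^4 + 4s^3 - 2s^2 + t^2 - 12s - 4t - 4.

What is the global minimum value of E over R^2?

E(s,t) separates as P(s) + Q(t) − 4, so its minimum is min P + min Q − 4.
P'(s) = 4(s - 1)(s + 1)(s + 3) vanishes at s ∈ {-3, -1, 1}; Q'(t) = 2(t - 2) vanishes at t ∈ {2}.
Local minima of P (where P''>0): P(-3)=-9, P(1)=-9. Local minima of Q: Q(2)=-4.
So the global minimum of E is P(-3) + Q(2) − 4 = -9 − 4 − 4 = -17, attained at (-3, 2).

-17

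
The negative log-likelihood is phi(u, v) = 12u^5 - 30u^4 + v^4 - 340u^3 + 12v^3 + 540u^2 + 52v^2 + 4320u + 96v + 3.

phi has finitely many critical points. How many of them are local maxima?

2

phi separates as a function of u plus a function of v, so ∇phi=0 decouples.
∂phi/∂u = 60(u - 4)(u - 3)(u + 2)(u + 3) = 0 at u ∈ {-3, -2, 3, 4}; ∂phi/∂v = 4(v + 2)(v + 3)(v + 4) = 0 at v ∈ {-4, -3, -2}.
The Hessian is diagonal: diag(phi_uu, phi_vv). Second derivatives: phi_uu(-3)=-2520, phi_uu(-2)=1800, phi_uu(3)=-1800, phi_uu(4)=2520; phi_vv(-4)=8, phi_vv(-3)=-4, phi_vv(-2)=8.
Local maxima occur where both diagonal entries negative: (-3, -3), (3, -3). Count: 2.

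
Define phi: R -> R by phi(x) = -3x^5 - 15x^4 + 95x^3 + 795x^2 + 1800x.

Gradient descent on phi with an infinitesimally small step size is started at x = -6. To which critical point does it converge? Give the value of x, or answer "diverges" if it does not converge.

-4

phi'(x) = -15(x - 5)(x + 2)(x + 3)(x + 4), so phi'(-6) = -3960.
Gradient descent moves in the -phi' direction, i.e. x is increasing.
The nearest critical point in that direction is x = -4, where phi'' = 270 > 0 (a local minimum). The iterate converges there.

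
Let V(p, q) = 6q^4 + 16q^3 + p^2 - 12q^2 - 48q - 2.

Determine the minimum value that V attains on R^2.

V(p,q) separates as A(p) + B(q) − 2, so its minimum is min A + min B − 2.
A'(p) = 2p vanishes at p ∈ {0}; B'(q) = 24(q - 1)(q + 1)(q + 2) vanishes at q ∈ {-2, -1, 1}.
Local minima of A (where A''>0): A(0)=0. Local minima of B: B(-2)=16, B(1)=-38.
So the global minimum of V is A(0) + B(1) − 2 = 0 − 38 − 2 = -40, attained at (0, 1).

-40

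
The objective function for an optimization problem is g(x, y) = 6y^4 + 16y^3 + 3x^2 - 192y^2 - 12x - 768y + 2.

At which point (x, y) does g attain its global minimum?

(2, 4)

g(x,y) separates as P(x) + Q(y) + 2, so its minimum is min P + min Q + 2.
P'(x) = 6x - 12 vanishes at x ∈ {2}; Q'(y) = 24(y - 4)(y + 2)(y + 4) vanishes at y ∈ {-4, -2, 4}.
Local minima of P (where P''>0): P(2)=-12. Local minima of Q: Q(-4)=512, Q(4)=-3584.
So the global minimum of g is P(2) + Q(4) + 2 = -12 − 3584 + 2 = -3594, attained at (2, 4).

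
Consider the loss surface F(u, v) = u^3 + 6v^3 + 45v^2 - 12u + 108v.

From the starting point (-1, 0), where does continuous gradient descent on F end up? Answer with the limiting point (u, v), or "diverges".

F is separable, so gradient descent decouples: u follows -∂F/∂u, v follows -∂F/∂v.
∂F/∂u = 3(u - 2)(u + 2); at u=-1 this is -9, so u increases.
∂F/∂v = 18(v + 2)(v + 3); at v=0 this is 108, so v decreases.
u converges to its nearest critical value 2 (a local min of the u-part); v converges to -2. The iterate converges to (2, -2).

(2, -2)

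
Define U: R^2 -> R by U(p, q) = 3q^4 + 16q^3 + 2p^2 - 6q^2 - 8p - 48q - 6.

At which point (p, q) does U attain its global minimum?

(2, -4)

U(p,q) separates as A(p) + B(q) − 6, so its minimum is min A + min B − 6.
A'(p) = 4p - 8 vanishes at p ∈ {2}; B'(q) = 12(q - 1)(q + 1)(q + 4) vanishes at q ∈ {-4, -1, 1}.
Local minima of A (where A''>0): A(2)=-8. Local minima of B: B(-4)=-160, B(1)=-35.
So the global minimum of U is A(2) + B(-4) − 6 = -8 − 160 − 6 = -174, attained at (2, -4).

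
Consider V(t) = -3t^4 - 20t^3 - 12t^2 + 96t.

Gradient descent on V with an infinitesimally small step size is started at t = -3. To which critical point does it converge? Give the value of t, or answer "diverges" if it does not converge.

V'(t) = -12(t - 1)(t + 2)(t + 4), so V'(-3) = -48.
Gradient descent moves in the -V' direction, i.e. t is increasing.
The nearest critical point in that direction is t = -2, where V'' = 72 > 0 (a local minimum). The iterate converges there.

-2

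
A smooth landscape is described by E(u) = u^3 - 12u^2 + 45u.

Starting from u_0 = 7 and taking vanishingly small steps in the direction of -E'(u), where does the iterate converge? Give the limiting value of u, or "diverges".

E'(u) = 3(u - 5)(u - 3), so E'(7) = 24.
Gradient descent moves in the -E' direction, i.e. u is decreasing.
The nearest critical point in that direction is u = 5, where E'' = 6 > 0 (a local minimum). The iterate converges there.

5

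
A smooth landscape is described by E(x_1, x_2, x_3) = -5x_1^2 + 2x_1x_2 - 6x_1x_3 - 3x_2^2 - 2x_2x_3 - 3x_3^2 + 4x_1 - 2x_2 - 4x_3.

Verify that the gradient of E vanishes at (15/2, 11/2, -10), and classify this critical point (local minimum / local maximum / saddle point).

local maximum

∇E = (-10x_1 + 2x_2 - 6x_3 + 4, 2x_1 - 6x_2 - 2x_3 - 2, -6x_1 - 2x_2 - 6x_3 - 4); substituting (15/2, 11/2, -10) gives ∇E = (0, 0, 0), so (15/2, 11/2, -10) is indeed a critical point.
The Hessian is constant: H = [[-10, 2, -6], [2, -6, -2], [-6, -2, -6]].
Leading principal minors: Δ₁ = -10, Δ₂ = 56, Δ₃ = -32.
The minors alternate sign starting negative (−, +, −), so H is negative definite: a local maximum.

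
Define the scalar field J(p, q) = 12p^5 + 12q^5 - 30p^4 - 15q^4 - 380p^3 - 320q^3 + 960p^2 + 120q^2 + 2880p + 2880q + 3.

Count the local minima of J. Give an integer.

J separates as a function of p plus a function of q, so ∇J=0 decouples.
∂J/∂p = 60(p - 4)(p - 3)(p + 1)(p + 4) = 0 at p ∈ {-4, -1, 3, 4}; ∂J/∂q = 60(q - 4)(q - 2)(q + 2)(q + 3) = 0 at q ∈ {-3, -2, 2, 4}.
The Hessian is diagonal: diag(J_pp, J_qq). Second derivatives: J_pp(-4)=-10080, J_pp(-1)=3600, J_pp(3)=-1680, J_pp(4)=2400; J_qq(-3)=-2100, J_qq(-2)=1440, J_qq(2)=-2400, J_qq(4)=5040.
Local minima occur where both diagonal entries positive: (-1, -2), (-1, 4), (4, -2), (4, 4). Count: 4.

4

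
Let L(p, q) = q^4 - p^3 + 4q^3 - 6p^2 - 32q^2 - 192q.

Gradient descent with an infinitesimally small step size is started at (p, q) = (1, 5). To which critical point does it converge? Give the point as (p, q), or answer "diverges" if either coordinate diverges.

L is separable, so gradient descent decouples: p follows -∂L/∂p, q follows -∂L/∂q.
∂L/∂p = -3p(p + 4); at p=1 this is -15, so p increases.
∂L/∂q = 4(q - 4)(q + 3)(q + 4); at q=5 this is 288, so q decreases.
The p-coordinate has no critical point in that direction and runs off to infinity.

diverges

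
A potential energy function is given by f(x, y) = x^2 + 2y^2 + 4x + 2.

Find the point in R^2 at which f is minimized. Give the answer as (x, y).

f(x,y) separates as P(x) + Q(y) + 2, so its minimum is min P + min Q + 2.
P'(x) = 2x + 4 vanishes at x ∈ {-2}; Q'(y) = 4y vanishes at y ∈ {0}.
Local minima of P (where P''>0): P(-2)=-4. Local minima of Q: Q(0)=0.
So the global minimum of f is P(-2) + Q(0) + 2 = -4 + 0 + 2 = -2, attained at (-2, 0).

(-2, 0)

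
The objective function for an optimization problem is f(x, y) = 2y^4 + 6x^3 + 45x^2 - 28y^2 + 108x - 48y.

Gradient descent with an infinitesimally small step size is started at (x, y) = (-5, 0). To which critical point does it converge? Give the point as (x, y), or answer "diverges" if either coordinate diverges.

f is separable, so gradient descent decouples: x follows -∂f/∂x, y follows -∂f/∂y.
∂f/∂x = 18(x + 2)(x + 3); at x=-5 this is 108, so x decreases.
∂f/∂y = 8(y - 3)(y + 1)(y + 2); at y=0 this is -48, so y increases.
The x-coordinate has no critical point in that direction and runs off to infinity.

diverges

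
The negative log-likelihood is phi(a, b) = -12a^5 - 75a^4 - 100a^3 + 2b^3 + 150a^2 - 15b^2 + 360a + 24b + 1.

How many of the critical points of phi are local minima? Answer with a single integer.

2

phi separates as a function of a plus a function of b, so ∇phi=0 decouples.
∂phi/∂a = -60(a - 1)(a + 1)(a + 2)(a + 3) = 0 at a ∈ {-3, -2, -1, 1}; ∂phi/∂b = 6(b - 4)(b - 1) = 0 at b ∈ {1, 4}.
The Hessian is diagonal: diag(phi_aa, phi_bb). Second derivatives: phi_aa(-3)=480, phi_aa(-2)=-180, phi_aa(-1)=240, phi_aa(1)=-1440; phi_bb(1)=-18, phi_bb(4)=18.
Local minima occur where both diagonal entries positive: (-3, 4), (-1, 4). Count: 2.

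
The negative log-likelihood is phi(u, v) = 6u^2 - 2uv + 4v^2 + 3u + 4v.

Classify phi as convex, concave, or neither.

phi is quadratic, so its Hessian is the constant matrix H = [[12, -2], [-2, 8]].
det(H) = 92, tr(H) = 20.
det(H) > 0 and tr(H) > 0, so H is positive definite everywhere: convex.

convex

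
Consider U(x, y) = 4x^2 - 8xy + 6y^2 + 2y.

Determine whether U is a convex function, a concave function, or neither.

U is quadratic, so its Hessian is the constant matrix H = [[8, -8], [-8, 12]].
det(H) = 32, tr(H) = 20.
det(H) > 0 and tr(H) > 0, so H is positive definite everywhere: convex.

convex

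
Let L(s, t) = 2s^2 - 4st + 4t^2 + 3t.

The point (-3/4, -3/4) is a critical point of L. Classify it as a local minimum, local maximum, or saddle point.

local minimum

The Hessian of L is constant: H = [[4, -4], [-4, 8]].
det(H) = 4·8 − (-4)² = 16.
det(H) > 0 and tr(H) = 12 > 0, so H is positive definite and the point is a local minimum.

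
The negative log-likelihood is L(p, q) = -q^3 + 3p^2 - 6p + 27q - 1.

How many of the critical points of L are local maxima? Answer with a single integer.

L separates as a function of p plus a function of q, so ∇L=0 decouples.
∂L/∂p = 6(p - 1) = 0 at p ∈ {1}; ∂L/∂q = -3(q - 3)(q + 3) = 0 at q ∈ {-3, 3}.
The Hessian is diagonal: diag(L_pp, L_qq). Second derivatives: L_pp(1)=6; L_qq(-3)=18, L_qq(3)=-18.
Local maxima occur where both diagonal entries negative: none. Count: 0.

0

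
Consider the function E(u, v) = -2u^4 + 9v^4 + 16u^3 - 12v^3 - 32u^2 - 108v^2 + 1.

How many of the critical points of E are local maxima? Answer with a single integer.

2

E separates as a function of u plus a function of v, so ∇E=0 decouples.
∂E/∂u = -8u(u - 4)(u - 2) = 0 at u ∈ {0, 2, 4}; ∂E/∂v = 36v(v - 3)(v + 2) = 0 at v ∈ {-2, 0, 3}.
The Hessian is diagonal: diag(E_uu, E_vv). Second derivatives: E_uu(0)=-64, E_uu(2)=32, E_uu(4)=-64; E_vv(-2)=360, E_vv(0)=-216, E_vv(3)=540.
Local maxima occur where both diagonal entries negative: (0, 0), (4, 0). Count: 2.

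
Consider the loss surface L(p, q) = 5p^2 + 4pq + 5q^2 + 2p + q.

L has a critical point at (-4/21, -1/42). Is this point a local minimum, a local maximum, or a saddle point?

local minimum

The Hessian of L is constant: H = [[10, 4], [4, 10]].
det(H) = 10·10 − 4² = 84.
det(H) > 0 and tr(H) = 20 > 0, so H is positive definite and the point is a local minimum.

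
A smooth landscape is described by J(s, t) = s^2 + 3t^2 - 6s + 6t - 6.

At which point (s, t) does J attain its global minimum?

(3, -1)

J(s,t) separates as P(s) + Q(t) − 6, so its minimum is min P + min Q − 6.
P'(s) = 2s - 6 vanishes at s ∈ {3}; Q'(t) = 6(t + 1) vanishes at t ∈ {-1}.
Local minima of P (where P''>0): P(3)=-9. Local minima of Q: Q(-1)=-3.
So the global minimum of J is P(3) + Q(-1) − 6 = -9 − 3 − 6 = -18, attained at (3, -1).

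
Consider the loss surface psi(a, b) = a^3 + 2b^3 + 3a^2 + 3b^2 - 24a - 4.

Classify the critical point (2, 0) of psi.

The mixed partial ∂²psi/∂a∂b is 0, so the Hessian at any point is diag(psi_aa, psi_bb) = diag(6(a + 1), 6(2b + 1)).
At (2, 0): H = diag(18, 6).
Both eigenvalues are positive, so H is positive definite: a local minimum.

local minimum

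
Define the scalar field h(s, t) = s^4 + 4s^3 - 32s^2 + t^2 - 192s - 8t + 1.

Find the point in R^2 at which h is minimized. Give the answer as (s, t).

h(s,t) separates as P(s) + Q(t) + 1, so its minimum is min P + min Q + 1.
P'(s) = 4(s - 4)(s + 3)(s + 4) vanishes at s ∈ {-4, -3, 4}; Q'(t) = 2(t - 4) vanishes at t ∈ {4}.
Local minima of P (where P''>0): P(-4)=256, P(4)=-768. Local minima of Q: Q(4)=-16.
So the global minimum of h is P(4) + Q(4) + 1 = -768 − 16 + 1 = -783, attained at (4, 4).

(4, 4)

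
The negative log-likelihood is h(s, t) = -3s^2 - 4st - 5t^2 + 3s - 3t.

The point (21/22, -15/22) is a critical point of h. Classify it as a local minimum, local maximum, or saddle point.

The Hessian of h is constant: H = [[-6, -4], [-4, -10]].
det(H) = (-6)·(-10) − (-4)² = 44.
det(H) > 0 and tr(H) = -16 < 0, so H is negative definite and the point is a local maximum.

local maximum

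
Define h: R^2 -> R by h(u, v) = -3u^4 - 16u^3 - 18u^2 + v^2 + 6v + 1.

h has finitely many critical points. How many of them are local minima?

1

h separates as a function of u plus a function of v, so ∇h=0 decouples.
∂h/∂u = -12u(u + 1)(u + 3) = 0 at u ∈ {-3, -1, 0}; ∂h/∂v = 2(v + 3) = 0 at v ∈ {-3}.
The Hessian is diagonal: diag(h_uu, h_vv). Second derivatives: h_uu(-3)=-72, h_uu(-1)=24, h_uu(0)=-36; h_vv(-3)=2.
Local minima occur where both diagonal entries positive: (-1, -3). Count: 1.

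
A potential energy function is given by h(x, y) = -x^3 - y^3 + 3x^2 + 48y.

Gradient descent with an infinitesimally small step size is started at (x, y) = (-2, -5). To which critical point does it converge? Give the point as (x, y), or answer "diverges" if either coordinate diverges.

h is separable, so gradient descent decouples: x follows -∂h/∂x, y follows -∂h/∂y.
∂h/∂x = -3x(x - 2); at x=-2 this is -24, so x increases.
∂h/∂y = -3(y - 4)(y + 4); at y=-5 this is -27, so y increases.
x converges to its nearest critical value 0 (a local min of the x-part); y converges to -4. The iterate converges to (0, -4).

(0, -4)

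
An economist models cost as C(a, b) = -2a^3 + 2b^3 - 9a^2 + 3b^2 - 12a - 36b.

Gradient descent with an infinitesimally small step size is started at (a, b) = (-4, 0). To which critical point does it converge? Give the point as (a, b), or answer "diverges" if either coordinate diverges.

C is separable, so gradient descent decouples: a follows -∂C/∂a, b follows -∂C/∂b.
∂C/∂a = -6(a + 1)(a + 2); at a=-4 this is -36, so a increases.
∂C/∂b = 6(b - 2)(b + 3); at b=0 this is -36, so b increases.
a converges to its nearest critical value -2 (a local min of the a-part); b converges to 2. The iterate converges to (-2, 2).

(-2, 2)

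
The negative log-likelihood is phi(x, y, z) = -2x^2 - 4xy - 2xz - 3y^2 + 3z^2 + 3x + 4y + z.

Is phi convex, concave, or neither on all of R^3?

neither

phi is quadratic, so its Hessian is the constant matrix H = [[-4, -4, -2], [-4, -6, 0], [-2, 0, 6]].
Leading principal minors: -4, 8, 72.
Neither pattern holds ⇒ H is indefinite ⇒ neither convex nor concave.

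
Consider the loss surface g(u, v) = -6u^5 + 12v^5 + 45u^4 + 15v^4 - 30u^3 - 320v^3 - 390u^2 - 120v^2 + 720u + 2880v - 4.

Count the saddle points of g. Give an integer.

g separates as a function of u plus a function of v, so ∇g=0 decouples.
∂g/∂u = -30(u - 4)(u - 3)(u - 1)(u + 2) = 0 at u ∈ {-2, 1, 3, 4}; ∂g/∂v = 60(v - 3)(v - 2)(v + 2)(v + 4) = 0 at v ∈ {-4, -2, 2, 3}.
The Hessian is diagonal: diag(g_uu, g_vv). Second derivatives: g_uu(-2)=2700, g_uu(1)=-540, g_uu(3)=300, g_uu(4)=-540; g_vv(-4)=-5040, g_vv(-2)=2400, g_vv(2)=-1440, g_vv(3)=2100.
Saddle points occur where the two diagonal entries have opposite signs: (-2, -4), (-2, 2), (1, -2), (1, 3), (3, -4), (3, 2), (4, -2), (4, 3). Count: 8.

8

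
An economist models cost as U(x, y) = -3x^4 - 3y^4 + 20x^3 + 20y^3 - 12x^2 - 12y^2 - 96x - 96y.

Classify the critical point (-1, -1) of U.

local maximum

The mixed partial ∂²U/∂x∂y is 0, so the Hessian at any point is diag(U_xx, U_yy) = diag(12(-3x^2 + 10x - 2), 12(-3y^2 + 10y - 2)).
At (-1, -1): H = diag(-180, -180).
Both eigenvalues are negative, so H is negative definite: a local maximum.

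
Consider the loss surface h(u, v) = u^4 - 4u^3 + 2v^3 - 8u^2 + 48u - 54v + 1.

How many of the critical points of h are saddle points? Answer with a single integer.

3

h separates as a function of u plus a function of v, so ∇h=0 decouples.
∂h/∂u = 4(u - 3)(u - 2)(u + 2) = 0 at u ∈ {-2, 2, 3}; ∂h/∂v = 6(v - 3)(v + 3) = 0 at v ∈ {-3, 3}.
The Hessian is diagonal: diag(h_uu, h_vv). Second derivatives: h_uu(-2)=80, h_uu(2)=-16, h_uu(3)=20; h_vv(-3)=-36, h_vv(3)=36.
Saddle points occur where the two diagonal entries have opposite signs: (-2, -3), (2, 3), (3, -3). Count: 3.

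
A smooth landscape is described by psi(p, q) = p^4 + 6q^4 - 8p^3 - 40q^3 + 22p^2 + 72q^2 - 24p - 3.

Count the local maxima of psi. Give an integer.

psi separates as a function of p plus a function of q, so ∇psi=0 decouples.
∂psi/∂p = 4(p - 3)(p - 2)(p - 1) = 0 at p ∈ {1, 2, 3}; ∂psi/∂q = 24q(q - 3)(q - 2) = 0 at q ∈ {0, 2, 3}.
The Hessian is diagonal: diag(psi_pp, psi_qq). Second derivatives: psi_pp(1)=8, psi_pp(2)=-4, psi_pp(3)=8; psi_qq(0)=144, psi_qq(2)=-48, psi_qq(3)=72.
Local maxima occur where both diagonal entries negative: (2, 2). Count: 1.

1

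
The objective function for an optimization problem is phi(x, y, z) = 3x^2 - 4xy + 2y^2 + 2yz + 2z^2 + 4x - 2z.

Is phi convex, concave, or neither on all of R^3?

phi is quadratic, so its Hessian is the constant matrix H = [[6, -4, 0], [-4, 4, 2], [0, 2, 4]].
Leading principal minors: 6, 8, 8.
All positive ⇒ H ≻ 0 ⇒ convex.

convex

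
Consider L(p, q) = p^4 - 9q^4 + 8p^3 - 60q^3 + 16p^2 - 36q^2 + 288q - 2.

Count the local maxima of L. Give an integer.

2

L separates as a function of p plus a function of q, so ∇L=0 decouples.
∂L/∂p = 4p(p + 2)(p + 4) = 0 at p ∈ {-4, -2, 0}; ∂L/∂q = -36(q - 1)(q + 2)(q + 4) = 0 at q ∈ {-4, -2, 1}.
The Hessian is diagonal: diag(L_pp, L_qq). Second derivatives: L_pp(-4)=32, L_pp(-2)=-16, L_pp(0)=32; L_qq(-4)=-360, L_qq(-2)=216, L_qq(1)=-540.
Local maxima occur where both diagonal entries negative: (-2, -4), (-2, 1). Count: 2.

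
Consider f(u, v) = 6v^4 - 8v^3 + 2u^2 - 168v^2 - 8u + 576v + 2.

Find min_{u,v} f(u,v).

-2950

f(u,v) separates as P(u) + Q(v) + 2, so its minimum is min P + min Q + 2.
P'(u) = 4u - 8 vanishes at u ∈ {2}; Q'(v) = 24(v - 3)(v - 2)(v + 4) vanishes at v ∈ {-4, 2, 3}.
Local minima of P (where P''>0): P(2)=-8. Local minima of Q: Q(-4)=-2944, Q(3)=486.
So the global minimum of f is P(2) + Q(-4) + 2 = -8 − 2944 + 2 = -2950, attained at (2, -4).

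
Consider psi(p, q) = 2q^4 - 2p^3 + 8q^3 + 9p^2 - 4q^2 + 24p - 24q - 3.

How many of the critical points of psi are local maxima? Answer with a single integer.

1

psi separates as a function of p plus a function of q, so ∇psi=0 decouples.
∂psi/∂p = -6(p - 4)(p + 1) = 0 at p ∈ {-1, 4}; ∂psi/∂q = 8(q - 1)(q + 1)(q + 3) = 0 at q ∈ {-3, -1, 1}.
The Hessian is diagonal: diag(psi_pp, psi_qq). Second derivatives: psi_pp(-1)=30, psi_pp(4)=-30; psi_qq(-3)=64, psi_qq(-1)=-32, psi_qq(1)=64.
Local maxima occur where both diagonal entries negative: (4, -1). Count: 1.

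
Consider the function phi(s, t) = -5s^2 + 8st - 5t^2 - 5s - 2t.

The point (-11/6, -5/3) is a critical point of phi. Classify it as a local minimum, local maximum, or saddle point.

local maximum

The Hessian of phi is constant: H = [[-10, 8], [8, -10]].
det(H) = (-10)·(-10) − 8² = 36.
det(H) > 0 and tr(H) = -20 < 0, so H is negative definite and the point is a local maximum.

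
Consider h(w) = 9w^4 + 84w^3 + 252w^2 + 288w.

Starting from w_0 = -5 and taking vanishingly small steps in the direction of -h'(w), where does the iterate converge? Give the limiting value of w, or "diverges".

-4

h'(w) = 36(w + 1)(w + 2)(w + 4), so h'(-5) = -432.
Gradient descent moves in the -h' direction, i.e. w is increasing.
The nearest critical point in that direction is w = -4, where h'' = 216 > 0 (a local minimum). The iterate converges there.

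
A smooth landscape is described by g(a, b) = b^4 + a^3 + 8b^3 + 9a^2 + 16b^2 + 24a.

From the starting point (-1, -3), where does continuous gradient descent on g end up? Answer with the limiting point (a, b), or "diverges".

g is separable, so gradient descent decouples: a follows -∂g/∂a, b follows -∂g/∂b.
∂g/∂a = 3(a + 2)(a + 4); at a=-1 this is 9, so a decreases.
∂g/∂b = 4b(b + 2)(b + 4); at b=-3 this is 12, so b decreases.
a converges to its nearest critical value -2 (a local min of the a-part); b converges to -4. The iterate converges to (-2, -4).

(-2, -4)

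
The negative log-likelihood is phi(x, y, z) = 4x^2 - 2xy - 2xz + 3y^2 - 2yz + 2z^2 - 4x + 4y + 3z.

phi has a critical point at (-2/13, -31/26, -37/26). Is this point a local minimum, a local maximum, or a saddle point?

local minimum

The Hessian is constant: H = [[8, -2, -2], [-2, 6, -2], [-2, -2, 4]].
Leading principal minors: Δ₁ = 8, Δ₂ = 44, Δ₃ = 104.
All leading minors are positive, so H is positive definite: a local minimum.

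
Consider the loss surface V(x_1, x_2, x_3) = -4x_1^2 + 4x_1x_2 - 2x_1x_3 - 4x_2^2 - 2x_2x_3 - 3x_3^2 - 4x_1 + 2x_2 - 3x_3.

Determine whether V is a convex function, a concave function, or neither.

V is quadratic, so its Hessian is the constant matrix H = [[-8, 4, -2], [4, -8, -2], [-2, -2, -6]].
Leading principal minors: -8, 48, -192.
Signs alternate −, +, − ⇒ H ≺ 0 ⇒ concave.

concave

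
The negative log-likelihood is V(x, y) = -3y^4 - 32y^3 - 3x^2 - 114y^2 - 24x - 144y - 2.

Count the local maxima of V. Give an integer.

V separates as a function of x plus a function of y, so ∇V=0 decouples.
∂V/∂x = -6(x + 4) = 0 at x ∈ {-4}; ∂V/∂y = -12(y + 1)(y + 3)(y + 4) = 0 at y ∈ {-4, -3, -1}.
The Hessian is diagonal: diag(V_xx, V_yy). Second derivatives: V_xx(-4)=-6; V_yy(-4)=-36, V_yy(-3)=24, V_yy(-1)=-72.
Local maxima occur where both diagonal entries negative: (-4, -4), (-4, -1). Count: 2.

2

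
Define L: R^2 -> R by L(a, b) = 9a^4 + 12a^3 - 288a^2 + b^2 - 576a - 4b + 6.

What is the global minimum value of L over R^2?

L(a,b) separates as P(a) + Q(b) + 6, so its minimum is min P + min Q + 6.
P'(a) = 36(a - 4)(a + 1)(a + 4) vanishes at a ∈ {-4, -1, 4}; Q'(b) = 2b - 4 vanishes at b ∈ {2}.
Local minima of P (where P''>0): P(-4)=-768, P(4)=-3840. Local minima of Q: Q(2)=-4.
So the global minimum of L is P(4) + Q(2) + 6 = -3840 − 4 + 6 = -3838, attained at (4, 2).

-3838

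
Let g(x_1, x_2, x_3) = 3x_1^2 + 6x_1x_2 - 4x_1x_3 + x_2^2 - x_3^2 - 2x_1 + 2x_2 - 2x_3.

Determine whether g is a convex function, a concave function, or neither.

neither

g is quadratic, so its Hessian is the constant matrix H = [[6, 6, -4], [6, 2, 0], [-4, 0, -2]].
Leading principal minors: 6, -24, 16.
Neither pattern holds ⇒ H is indefinite ⇒ neither convex nor concave.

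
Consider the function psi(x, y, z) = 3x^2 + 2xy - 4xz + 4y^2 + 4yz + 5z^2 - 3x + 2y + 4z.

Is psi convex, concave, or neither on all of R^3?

convex

psi is quadratic, so its Hessian is the constant matrix H = [[6, 2, -4], [2, 8, 4], [-4, 4, 10]].
Leading principal minors: 6, 44, 152.
All positive ⇒ H ≻ 0 ⇒ convex.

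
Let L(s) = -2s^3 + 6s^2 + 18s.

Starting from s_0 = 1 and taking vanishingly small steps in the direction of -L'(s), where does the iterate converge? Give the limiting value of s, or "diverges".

L'(s) = -6(s - 3)(s + 1), so L'(1) = 24.
Gradient descent moves in the -L' direction, i.e. s is decreasing.
The nearest critical point in that direction is s = -1, where L'' = 24 > 0 (a local minimum). The iterate converges there.

-1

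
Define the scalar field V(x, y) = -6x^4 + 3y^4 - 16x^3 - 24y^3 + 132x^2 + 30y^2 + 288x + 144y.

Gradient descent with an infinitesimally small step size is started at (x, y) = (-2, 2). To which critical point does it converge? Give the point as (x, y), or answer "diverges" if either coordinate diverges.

(-1, -1)

V is separable, so gradient descent decouples: x follows -∂V/∂x, y follows -∂V/∂y.
∂V/∂x = -24(x - 3)(x + 1)(x + 4); at x=-2 this is -240, so x increases.
∂V/∂y = 12(y - 4)(y - 3)(y + 1); at y=2 this is 72, so y decreases.
x converges to its nearest critical value -1 (a local min of the x-part); y converges to -1. The iterate converges to (-1, -1).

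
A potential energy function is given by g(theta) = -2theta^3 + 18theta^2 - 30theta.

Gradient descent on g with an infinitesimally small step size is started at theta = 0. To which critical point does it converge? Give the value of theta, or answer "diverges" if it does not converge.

1

g'(theta) = -6(theta - 5)(theta - 1), so g'(0) = -30.
Gradient descent moves in the -g' direction, i.e. theta is increasing.
The nearest critical point in that direction is theta = 1, where g'' = 24 > 0 (a local minimum). The iterate converges there.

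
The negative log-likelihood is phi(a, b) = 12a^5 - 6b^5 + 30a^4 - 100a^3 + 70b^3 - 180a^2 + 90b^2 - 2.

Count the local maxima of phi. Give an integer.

phi separates as a function of a plus a function of b, so ∇phi=0 decouples.
∂phi/∂a = 60a(a - 2)(a + 1)(a + 3) = 0 at a ∈ {-3, -1, 0, 2}; ∂phi/∂b = -30b(b - 3)(b + 1)(b + 2) = 0 at b ∈ {-2, -1, 0, 3}.
The Hessian is diagonal: diag(phi_aa, phi_bb). Second derivatives: phi_aa(-3)=-1800, phi_aa(-1)=360, phi_aa(0)=-360, phi_aa(2)=1800; phi_bb(-2)=300, phi_bb(-1)=-120, phi_bb(0)=180, phi_bb(3)=-1800.
Local maxima occur where both diagonal entries negative: (-3, -1), (-3, 3), (0, -1), (0, 3). Count: 4.

4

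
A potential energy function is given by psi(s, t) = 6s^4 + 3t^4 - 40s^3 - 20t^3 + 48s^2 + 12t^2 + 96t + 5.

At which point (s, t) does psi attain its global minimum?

(4, -1)

psi(s,t) separates as P(s) + Q(t) + 5, so its minimum is min P + min Q + 5.
P'(s) = 24s(s - 4)(s - 1) vanishes at s ∈ {0, 1, 4}; Q'(t) = 12(t - 4)(t - 2)(t + 1) vanishes at t ∈ {-1, 2, 4}.
Local minima of P (where P''>0): P(0)=0, P(4)=-256. Local minima of Q: Q(-1)=-61, Q(4)=64.
So the global minimum of psi is P(4) + Q(-1) + 5 = -256 − 61 + 5 = -312, attained at (4, -1).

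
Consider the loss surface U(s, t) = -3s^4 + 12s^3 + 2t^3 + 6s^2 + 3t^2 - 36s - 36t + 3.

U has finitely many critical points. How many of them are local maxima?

2

U separates as a function of s plus a function of t, so ∇U=0 decouples.
∂U/∂s = -12(s - 3)(s - 1)(s + 1) = 0 at s ∈ {-1, 1, 3}; ∂U/∂t = 6(t - 2)(t + 3) = 0 at t ∈ {-3, 2}.
The Hessian is diagonal: diag(U_ss, U_tt). Second derivatives: U_ss(-1)=-96, U_ss(1)=48, U_ss(3)=-96; U_tt(-3)=-30, U_tt(2)=30.
Local maxima occur where both diagonal entries negative: (-1, -3), (3, -3). Count: 2.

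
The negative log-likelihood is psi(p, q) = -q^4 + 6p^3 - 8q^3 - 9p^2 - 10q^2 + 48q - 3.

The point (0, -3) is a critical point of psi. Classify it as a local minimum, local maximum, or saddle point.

The mixed partial ∂²psi/∂p∂q is 0, so the Hessian at any point is diag(psi_pp, psi_qq) = diag(18(2p - 1), -4(3q^2 + 12q + 5)).
At (0, -3): H = diag(-18, 16).
The eigenvalues have opposite signs, so H is indefinite: a saddle point.

saddle point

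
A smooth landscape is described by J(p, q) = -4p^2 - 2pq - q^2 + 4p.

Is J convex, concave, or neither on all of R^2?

J is quadratic, so its Hessian is the constant matrix H = [[-8, -2], [-2, -2]].
det(H) = 12, tr(H) = -10.
det(H) > 0 and tr(H) < 0, so H is negative definite everywhere: concave.

concave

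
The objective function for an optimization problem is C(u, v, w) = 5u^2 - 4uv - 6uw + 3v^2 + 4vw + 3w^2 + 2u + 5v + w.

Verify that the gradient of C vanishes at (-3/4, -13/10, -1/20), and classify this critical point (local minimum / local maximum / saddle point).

∇C = (10u - 4v - 6w + 2, -4u + 6v + 4w + 5, -6u + 4v + 6w + 1); substituting (-3/4, -13/10, -1/20) gives ∇C = (0, 0, 0), so (-3/4, -13/10, -1/20) is indeed a critical point.
The Hessian is constant: H = [[10, -4, -6], [-4, 6, 4], [-6, 4, 6]].
Leading principal minors: Δ₁ = 10, Δ₂ = 44, Δ₃ = 80.
All leading minors are positive, so H is positive definite: a local minimum.

local minimum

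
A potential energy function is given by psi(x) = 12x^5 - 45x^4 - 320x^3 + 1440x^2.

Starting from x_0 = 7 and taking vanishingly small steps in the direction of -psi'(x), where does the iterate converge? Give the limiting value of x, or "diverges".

4

psi'(x) = 60x(x - 4)(x - 3)(x + 4), so psi'(7) = 55440.
Gradient descent moves in the -psi' direction, i.e. x is decreasing.
The nearest critical point in that direction is x = 4, where psi'' = 1920 > 0 (a local minimum). The iterate converges there.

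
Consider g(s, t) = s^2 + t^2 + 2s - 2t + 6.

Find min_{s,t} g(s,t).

4

g(s,t) separates as P(s) + Q(t) + 6, so its minimum is min P + min Q + 6.
P'(s) = 2s + 2 vanishes at s ∈ {-1}; Q'(t) = 2(t - 1) vanishes at t ∈ {1}.
Local minima of P (where P''>0): P(-1)=-1. Local minima of Q: Q(1)=-1.
So the global minimum of g is P(-1) + Q(1) + 6 = -1 − 1 + 6 = 4, attained at (-1, 1).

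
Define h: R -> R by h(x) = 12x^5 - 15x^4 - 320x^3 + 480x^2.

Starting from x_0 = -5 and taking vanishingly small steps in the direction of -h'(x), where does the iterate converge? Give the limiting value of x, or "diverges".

h'(x) = 60x(x - 4)(x - 1)(x + 4), so h'(-5) = 16200.
Gradient descent moves in the -h' direction, i.e. x is decreasing.
There is no critical point below x=-5, and h' keeps the same sign, so the iterate runs off to −∞.

diverges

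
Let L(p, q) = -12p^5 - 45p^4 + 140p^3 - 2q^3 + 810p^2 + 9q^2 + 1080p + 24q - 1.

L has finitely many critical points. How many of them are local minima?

2

L separates as a function of p plus a function of q, so ∇L=0 decouples.
∂L/∂p = -60(p - 3)(p + 1)(p + 2)(p + 3) = 0 at p ∈ {-3, -2, -1, 3}; ∂L/∂q = -6(q - 4)(q + 1) = 0 at q ∈ {-1, 4}.
The Hessian is diagonal: diag(L_pp, L_qq). Second derivatives: L_pp(-3)=720, L_pp(-2)=-300, L_pp(-1)=480, L_pp(3)=-7200; L_qq(-1)=30, L_qq(4)=-30.
Local minima occur where both diagonal entries positive: (-3, -1), (-1, -1). Count: 2.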